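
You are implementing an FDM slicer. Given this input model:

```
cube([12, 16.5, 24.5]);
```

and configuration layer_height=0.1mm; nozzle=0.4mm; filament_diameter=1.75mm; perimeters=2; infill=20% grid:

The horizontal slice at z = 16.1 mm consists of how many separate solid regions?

1

At z = 16.1 mm: the 12×16.5 cube contributes its full rectangle. The result has 1 disconnected region.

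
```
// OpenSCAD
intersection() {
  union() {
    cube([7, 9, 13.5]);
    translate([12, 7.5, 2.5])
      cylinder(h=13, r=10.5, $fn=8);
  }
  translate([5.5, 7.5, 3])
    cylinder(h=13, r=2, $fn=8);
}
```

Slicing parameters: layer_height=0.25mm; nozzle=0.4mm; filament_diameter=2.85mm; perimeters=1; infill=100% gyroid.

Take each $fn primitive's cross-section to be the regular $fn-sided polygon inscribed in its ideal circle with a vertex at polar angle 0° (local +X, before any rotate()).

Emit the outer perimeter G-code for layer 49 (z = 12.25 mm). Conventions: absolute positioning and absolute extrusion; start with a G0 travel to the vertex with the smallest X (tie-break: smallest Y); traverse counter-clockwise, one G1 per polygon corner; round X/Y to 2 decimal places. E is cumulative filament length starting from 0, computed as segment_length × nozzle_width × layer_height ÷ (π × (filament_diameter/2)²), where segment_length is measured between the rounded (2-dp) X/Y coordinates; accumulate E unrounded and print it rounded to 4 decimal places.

G0 X3.50 Y7.50 Z12.25
G1 X4.09 Y6.09 E0.0240
G1 X5.50 Y5.50 E0.0479
G1 X6.91 Y6.09 E0.0719
G1 X7.50 Y7.50 E0.0958
G1 X6.91 Y8.91 E0.1198
G1 X5.50 Y9.50 E0.1438
G1 X4.09 Y8.91 E0.1677
G1 X3.50 Y7.50 E0.1917

At z = 12.25 mm: the cube (footprint 7×9) is included at this height; the cylinder at (12, 7.5): section is a regular 8-gon, circumradius r=10.5; Taking the union: the regions partially overlap (shared area 37.38 mm²), so overlapping operands fuse into one piece — 1 connected region; the cylinder at (5.5, 7.5): section is a regular 8-gon, circumradius r=2; After intersecting: the r=2 cylinder at (5.5, 7.5) lies inside that combined region, so the common part is the r=2 cylinder at (5.5, 7.5) itself — 1 connected region. The outline is a single polygon with 8 vertices. Extrusion per mm of travel: 0.4 × 0.25 / (π × 1.425²) = 0.015675. Accumulating E over each segment gives final E = 0.1917.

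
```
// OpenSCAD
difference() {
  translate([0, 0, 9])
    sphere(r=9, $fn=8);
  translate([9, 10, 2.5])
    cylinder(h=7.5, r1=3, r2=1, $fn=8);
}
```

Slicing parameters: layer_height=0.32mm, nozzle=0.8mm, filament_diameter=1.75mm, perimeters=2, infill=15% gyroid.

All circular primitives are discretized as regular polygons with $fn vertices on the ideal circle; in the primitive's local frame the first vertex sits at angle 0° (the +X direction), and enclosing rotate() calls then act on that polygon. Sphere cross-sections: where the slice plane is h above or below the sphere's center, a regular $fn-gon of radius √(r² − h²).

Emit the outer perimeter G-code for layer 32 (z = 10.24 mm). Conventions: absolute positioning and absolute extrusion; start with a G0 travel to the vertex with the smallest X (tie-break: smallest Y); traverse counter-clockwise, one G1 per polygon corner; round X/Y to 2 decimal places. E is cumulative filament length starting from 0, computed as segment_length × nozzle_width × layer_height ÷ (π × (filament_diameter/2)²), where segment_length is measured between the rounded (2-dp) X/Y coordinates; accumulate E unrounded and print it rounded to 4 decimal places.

At z = 10.24 mm: the r=9 sphere contributes a regular 8-gon of circumradius √(9²−1.24²) = 8.914; the cone at (9, 10) does not reach this height (z outside [2.5, 10]); After the difference (first − rest): none of the subtracted shapes is present at this height, so the r=9 sphere is unchanged — 1 connected region. The outline is a single polygon with 8 vertices. Extrusion per mm of travel: 0.8 × 0.32 / (π × 0.875²) = 0.106432. Accumulating E over each segment gives final E = 5.8063.

G0 X-8.91 Y0.00 Z10.24
G1 X-6.30 Y-6.30 E0.7258
G1 X0.00 Y-8.91 E1.4516
G1 X6.30 Y-6.30 E2.1774
G1 X8.91 Y0.00 E2.9032
G1 X6.30 Y6.30 E3.6289
G1 X0.00 Y8.91 E4.3547
G1 X-6.30 Y6.30 E5.0805
G1 X-8.91 Y0.00 E5.8063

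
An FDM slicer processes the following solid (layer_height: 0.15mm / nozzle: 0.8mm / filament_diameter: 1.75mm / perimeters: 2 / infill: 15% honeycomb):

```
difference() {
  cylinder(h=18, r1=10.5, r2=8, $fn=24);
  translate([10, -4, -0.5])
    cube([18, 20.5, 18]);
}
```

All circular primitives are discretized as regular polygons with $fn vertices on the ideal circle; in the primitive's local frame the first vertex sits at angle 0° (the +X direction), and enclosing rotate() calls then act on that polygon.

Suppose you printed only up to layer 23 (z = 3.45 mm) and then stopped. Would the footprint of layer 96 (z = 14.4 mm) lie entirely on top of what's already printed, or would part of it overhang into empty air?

entirely on top

Compare the two slices. At z = 3.45: the cone contributes a regular 24-gon of circumradius 10.021 (interpolated between r1=10.5 and r2=8 at t=0.192) (area = (24/2)·10.021²·sin(360°/24) = 311.88 mm²); the cube at (10, -4) (footprint 18×20.5) is included at this height (area 369.00 mm²); After the difference (first − rest): starting from the cone (311.88 mm²), the 18×20.5 cube at (10, -4) partially overlaps it — only the 0.00 mm² overlap (of its 369.00 mm²) is removed, clipping the outline — area = 311.88 mm². At z = 14.4: the cone contributes a regular 24-gon of circumradius 8.500 (interpolated between r1=10.5 and r2=8 at t=0.800) (area = (24/2)·8.500²·sin(360°/24) = 224.40 mm²); the cube at (10, -4) (footprint 18×20.5) is included at this height (area 369.00 mm²); Subtracting the remaining from the first: starting from the cone (224.40 mm²), the 18×20.5 cube at (10, -4) misses the remaining region (no effect) — area = 224.40 mm². Checking containment: the cross-section at z = 14.4 is a subset of the cross-section at z = 3.45.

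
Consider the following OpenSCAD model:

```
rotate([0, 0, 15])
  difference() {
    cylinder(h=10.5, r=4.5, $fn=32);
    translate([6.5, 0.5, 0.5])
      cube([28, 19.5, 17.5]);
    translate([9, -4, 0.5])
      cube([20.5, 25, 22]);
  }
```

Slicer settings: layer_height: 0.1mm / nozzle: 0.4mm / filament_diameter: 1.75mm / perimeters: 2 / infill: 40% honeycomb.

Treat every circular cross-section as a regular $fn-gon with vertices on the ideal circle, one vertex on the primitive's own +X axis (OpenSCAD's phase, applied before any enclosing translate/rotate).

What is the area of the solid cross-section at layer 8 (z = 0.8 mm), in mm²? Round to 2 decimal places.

63.21 mm²

At z = 0.8 mm: the r=4.5 cylinder gives a regular 32-gon of circumradius 4.5 (constant along its height) (area = (32/2)·4.500²·sin(360°/32) = 63.21 mm²); the 28×19.5 cube at (6.5, 0.5) contributes its full rectangle (area 546.00 mm²); the 20.5×25 cube at (9, -4) contributes its full rectangle (area 512.50 mm²); After the difference (first − rest): starting from the r=4.5 cylinder (63.21 mm²), the 28×19.5 cube at (6.5, 0.5) misses the remaining region (no effect); the 20.5×25 cube at (9, -4) misses the remaining region (no effect) — area = 63.21 mm²; (whole slice rotated 15° about Z — lengths, areas and connectivity unchanged). Overall, the cross-section is a single solid region. Net area = 63.21 mm².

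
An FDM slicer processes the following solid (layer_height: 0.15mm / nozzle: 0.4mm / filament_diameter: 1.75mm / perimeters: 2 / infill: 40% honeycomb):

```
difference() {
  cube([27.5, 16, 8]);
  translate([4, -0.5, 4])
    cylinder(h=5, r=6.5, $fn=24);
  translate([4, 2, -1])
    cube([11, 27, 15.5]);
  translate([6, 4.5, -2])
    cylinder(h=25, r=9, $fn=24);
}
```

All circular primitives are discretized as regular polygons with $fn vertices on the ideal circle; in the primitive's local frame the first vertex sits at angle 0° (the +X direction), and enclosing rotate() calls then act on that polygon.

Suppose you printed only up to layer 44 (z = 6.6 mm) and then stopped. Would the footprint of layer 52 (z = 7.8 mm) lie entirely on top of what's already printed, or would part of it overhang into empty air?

entirely on top

Compare the two slices. At z = 6.6: the cube is present — its section is the full 27.5×16 rectangle (area 440.00 mm²); the r=6.5 cylinder at (4, -0.5) contributes a regular 24-gon of circumradius 6.5 (area = (24/2)·6.500²·sin(360°/24) = 131.22 mm²); the 11×27 cube at (4, 2) contributes its full rectangle (area 297.00 mm²); the r=9 cylinder at (6, 4.5) contributes a regular 24-gon of circumradius 9 (area = (24/2)·9.000²·sin(360°/24) = 251.57 mm²); After the difference (first − rest): starting from the 27.5×16 cube (440.00 mm²), the r=6.5 cylinder at (4, -0.5) partially overlaps it — only the 51.66 mm² overlap (of its 131.22 mm²) is removed, clipping the outline; the 11×27 cube at (4, 2) partially overlaps it — only the 136.94 mm² overlap (of its 297.00 mm²) is removed, clipping the outline; the r=9 cylinder at (6, 4.5) partially overlaps it — only the 35.41 mm² overlap (of its 251.57 mm²) is removed, clipping the outline — area = 215.99 mm². At z = 7.8: the cube is present — its section is the full 27.5×16 rectangle (area 440.00 mm²); the r=6.5 cylinder at (4, -0.5) contributes a regular 24-gon of circumradius 6.5 (area = (24/2)·6.500²·sin(360°/24) = 131.22 mm²); the cube at (4, 2) (footprint 11×27) is included at this height (area 297.00 mm²); the r=9 cylinder at (6, 4.5) gives a regular 24-gon of circumradius 9 (constant along its height) (area = (24/2)·9.000²·sin(360°/24) = 251.57 mm²); Subtracting the remaining from the first: starting from the 27.5×16 cube (440.00 mm²), the r=6.5 cylinder at (4, -0.5) partially overlaps it — only the 51.66 mm² overlap (of its 131.22 mm²) is removed, clipping the outline; the 11×27 cube at (4, 2) partially overlaps it — only the 136.94 mm² overlap (of its 297.00 mm²) is removed, clipping the outline; the r=9 cylinder at (6, 4.5) partially overlaps it — only the 35.41 mm² overlap (of its 251.57 mm²) is removed, clipping the outline — area = 215.99 mm². Checking containment: the cross-section at z = 7.8 is a subset of the cross-section at z = 6.6.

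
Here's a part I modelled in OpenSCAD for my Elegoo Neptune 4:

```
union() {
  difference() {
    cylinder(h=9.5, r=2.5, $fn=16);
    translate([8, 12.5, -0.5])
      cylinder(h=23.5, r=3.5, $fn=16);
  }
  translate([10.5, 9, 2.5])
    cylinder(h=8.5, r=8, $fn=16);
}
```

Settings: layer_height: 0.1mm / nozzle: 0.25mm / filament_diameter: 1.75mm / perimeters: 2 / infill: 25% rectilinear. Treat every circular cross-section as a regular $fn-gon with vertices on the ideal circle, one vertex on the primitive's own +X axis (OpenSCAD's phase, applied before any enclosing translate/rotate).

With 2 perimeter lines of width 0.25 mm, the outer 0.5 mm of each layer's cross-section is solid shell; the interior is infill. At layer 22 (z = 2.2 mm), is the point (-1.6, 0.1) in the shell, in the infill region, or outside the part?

infill

At z = 2.2 mm: the r=2.5 cylinder contributes a regular 16-gon of circumradius 2.5; the r=3.5 cylinder at (8, 12.5) contributes a regular 16-gon of circumradius 3.5; Subtracting the remaining from the first: starting from the r=2.5 cylinder, the r=3.5 cylinder at (8, 12.5) misses the remaining region (no effect) — 1 connected region; the cylinder at (10.5, 9) does not reach this height (z outside [2.5, 11]); Taking the union: only that combined region is present, so the union is just that shape — 1 connected region. Overall, the cross-section is a single solid region. The nearest boundary edge runs (-2.50, 0.00)→(-2.31, 0.96); distance from the point to it = 0.86 mm. The point is inside the cross-section and 0.86 mm from the nearest boundary — more than the 0.5 mm shell width (2 × 0.25), so it's in the infill interior.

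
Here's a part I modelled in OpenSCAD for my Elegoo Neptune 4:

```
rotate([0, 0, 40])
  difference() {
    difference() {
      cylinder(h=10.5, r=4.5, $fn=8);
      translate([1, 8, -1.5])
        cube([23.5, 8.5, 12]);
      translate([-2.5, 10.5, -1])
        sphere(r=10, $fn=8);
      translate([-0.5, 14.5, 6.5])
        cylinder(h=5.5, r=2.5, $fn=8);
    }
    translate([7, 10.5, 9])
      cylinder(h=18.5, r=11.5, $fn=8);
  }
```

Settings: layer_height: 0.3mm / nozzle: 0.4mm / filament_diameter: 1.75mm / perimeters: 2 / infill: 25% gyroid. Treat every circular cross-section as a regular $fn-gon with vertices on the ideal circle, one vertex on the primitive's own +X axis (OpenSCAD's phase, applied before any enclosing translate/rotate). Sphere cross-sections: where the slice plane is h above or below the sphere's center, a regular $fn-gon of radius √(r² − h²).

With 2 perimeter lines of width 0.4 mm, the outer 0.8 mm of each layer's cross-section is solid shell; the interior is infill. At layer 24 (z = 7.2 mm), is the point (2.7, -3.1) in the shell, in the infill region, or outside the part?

shell

At z = 7.2 mm: the r=4.5 cylinder gives a regular 8-gon of circumradius 4.5 (constant along its height); the 23.5×8.5 cube at (1, 8) contributes its full rectangle; the r=10 sphere at (-2.5, 10.5) contributes a regular 8-gon of circumradius √(10²−8.2²) = 5.724; the cylinder at (-0.5, 14.5): section is a regular 8-gon, circumradius r=2.5; Taking the first minus the rest: starting from the r=4.5 cylinder, the 23.5×8.5 cube at (1, 8) misses the remaining region (no effect); the r=10 sphere at (-2.5, 10.5) misses the remaining region (no effect); the r=2.5 cylinder at (-0.5, 14.5) misses the remaining region (no effect) — 1 connected region; the cylinder at (7, 10.5) is absent (z outside [9, 27.5]); Taking the first minus the rest: none of the subtracted shapes is present at this height, so the result so far is unchanged — 1 connected region; (whole slice rotated 40° about Z — lengths, areas and connectivity unchanged). Overall, the cross-section is a single solid region. Undo the 40° rotation: the query point maps to (0.076, -4.110) in the un-rotated model frame. The nearest boundary edge runs (3.18, -3.18)→(-0.00, -4.50); distance from the point to it = 0.33 mm. The point is inside the cross-section, 0.33 mm from the nearest boundary — within the 0.8 mm shell band (2 × 0.4).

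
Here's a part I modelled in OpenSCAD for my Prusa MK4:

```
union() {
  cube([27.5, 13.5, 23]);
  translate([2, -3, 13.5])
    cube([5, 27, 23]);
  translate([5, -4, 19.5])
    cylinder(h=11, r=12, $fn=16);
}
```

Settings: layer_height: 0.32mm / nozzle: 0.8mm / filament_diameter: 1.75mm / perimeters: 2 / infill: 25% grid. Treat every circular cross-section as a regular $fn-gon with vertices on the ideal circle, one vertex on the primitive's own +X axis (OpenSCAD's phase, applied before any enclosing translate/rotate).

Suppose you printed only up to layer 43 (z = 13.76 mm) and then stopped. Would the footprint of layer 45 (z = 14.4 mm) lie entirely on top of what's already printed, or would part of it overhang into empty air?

Compare the two slices. At z = 13.76: the 27.5×13.5 cube contributes its full rectangle (area 371.25 mm²); the 5×27 cube at (2, -3) contributes its full rectangle (area 135.00 mm²); the cylinder at (5, -4) is not intersected at this z (z outside [19.5, 30.5]); Combining (union): the regions partially overlap — summed areas 506.25 mm² minus the doubly-counted overlap 67.50 mm² gives 438.75 mm² — area = 438.75 mm². At z = 14.4: the 27.5×13.5 cube contributes its full rectangle (area 371.25 mm²); the cube at (2, -3) is present — its section is the full 5×27 rectangle (area 135.00 mm²); the cylinder at (5, -4) does not reach this height (z outside [19.5, 30.5]); Taking the union: the regions partially overlap — summed areas 506.25 mm² minus the doubly-counted overlap 67.50 mm² gives 438.75 mm² — area = 438.75 mm². Checking containment: the cross-section at z = 14.4 is a subset of the cross-section at z = 13.76.

entirely on top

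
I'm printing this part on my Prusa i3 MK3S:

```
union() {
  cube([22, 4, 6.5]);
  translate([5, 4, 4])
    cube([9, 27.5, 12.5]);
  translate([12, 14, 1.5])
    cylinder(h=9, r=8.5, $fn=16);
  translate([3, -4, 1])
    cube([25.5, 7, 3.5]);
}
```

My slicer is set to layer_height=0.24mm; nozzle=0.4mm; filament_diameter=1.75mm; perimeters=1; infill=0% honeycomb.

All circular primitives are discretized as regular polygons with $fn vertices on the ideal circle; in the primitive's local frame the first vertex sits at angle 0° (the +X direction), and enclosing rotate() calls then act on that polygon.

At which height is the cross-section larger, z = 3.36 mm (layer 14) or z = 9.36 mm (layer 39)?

layer 14 (z = 3.36 mm)

Layer 14 (z = 3.36): the cube (footprint 22×4) is included at this height (area 88.00 mm²); the cube at (5, 4) does not reach this height (z outside [4, 16.5]); the cylinder at (12, 14): section is a regular 16-gon, circumradius r=8.5 (area = (16/2)·8.500²·sin(360°/16) = 221.19 mm²); the cube at (3, -4) is present — its section is the full 25.5×7 rectangle (area 178.50 mm²); Merging all regions: the regions partially overlap — summed areas 487.69 mm² minus the doubly-counted overlap 57.00 mm² gives 430.69 mm² — area = 430.69 mm². So its area = 430.69 mm². Layer 39 (z = 9.36): the cube is not intersected at this z (z outside [0, 6.5]); the cube at (5, 4) (footprint 9×27.5) is included at this height (area 247.50 mm²); the cylinder at (12, 14): section is a regular 16-gon, circumradius r=8.5 (area = (16/2)·8.500²·sin(360°/16) = 221.19 mm²); the cube at (3, -4) does not reach this height (z outside [1, 4.5]); Taking the union: the regions partially overlap — summed areas 468.69 mm² minus the doubly-counted overlap 135.06 mm² gives 333.63 mm² — area = 333.63 mm². So its area = 333.63 mm². Layer 14 is larger (430.69 vs 333.63 mm²).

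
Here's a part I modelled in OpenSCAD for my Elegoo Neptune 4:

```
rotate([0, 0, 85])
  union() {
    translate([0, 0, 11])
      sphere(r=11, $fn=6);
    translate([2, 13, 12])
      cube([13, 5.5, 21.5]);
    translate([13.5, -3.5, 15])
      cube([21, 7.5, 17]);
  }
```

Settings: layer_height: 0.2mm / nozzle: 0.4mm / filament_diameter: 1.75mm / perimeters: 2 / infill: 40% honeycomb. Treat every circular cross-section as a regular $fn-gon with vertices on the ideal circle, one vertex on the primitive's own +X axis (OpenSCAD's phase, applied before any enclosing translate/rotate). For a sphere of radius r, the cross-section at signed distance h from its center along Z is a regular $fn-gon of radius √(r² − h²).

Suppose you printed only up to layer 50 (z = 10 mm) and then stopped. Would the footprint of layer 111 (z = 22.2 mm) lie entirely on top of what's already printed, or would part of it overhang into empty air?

Compare the two slices. At z = 10: the r=11 sphere contributes a regular 6-gon of circumradius √(11²−1²) = 10.954 (area = (6/2)·10.954²·sin(360°/6) = 311.77 mm²); the cube at (2, 13) is absent (z outside [12, 33.5]); the cube at (13.5, -3.5) is not intersected at this z (z outside [15, 32]); Taking the union: only the r=11 sphere is present, so the union is just that shape — area = 311.77 mm²; (whole slice rotated 85° about Z — lengths, areas and connectivity unchanged). At z = 22.2: the sphere does not reach this height (|z−center|=11.200 > r=11); the 13×5.5 cube at (2, 13) contributes its full rectangle (area 71.50 mm²); the 21×7.5 cube at (13.5, -3.5) contributes its full rectangle (area 157.50 mm²); Merging all regions: the 2 present regions are separate (no shared area or edge), so areas and boundary lengths simply add and each stays a separate island — area = 229.00 mm²; (rotated 85° about Z; rotation is an isometry so areas/perimeters/island counts are preserved). Checking containment: at z = 22.2 the cross-section extends beyond the z = 10 cross-section by about 229.00 mm².

part overhangs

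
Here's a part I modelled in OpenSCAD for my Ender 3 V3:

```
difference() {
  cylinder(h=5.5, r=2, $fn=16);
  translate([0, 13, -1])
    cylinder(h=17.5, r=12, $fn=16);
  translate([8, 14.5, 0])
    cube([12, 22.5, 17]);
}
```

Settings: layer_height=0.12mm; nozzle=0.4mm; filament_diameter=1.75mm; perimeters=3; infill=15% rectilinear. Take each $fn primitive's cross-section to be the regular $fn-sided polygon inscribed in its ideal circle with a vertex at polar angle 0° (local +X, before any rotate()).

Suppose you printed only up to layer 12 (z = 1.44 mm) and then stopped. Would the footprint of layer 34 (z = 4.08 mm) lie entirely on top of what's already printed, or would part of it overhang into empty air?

Compare the two slices. At z = 1.44: the r=2 cylinder gives a regular 16-gon of circumradius 2 (constant along its height) (area = (16/2)·2.000²·sin(360°/16) = 12.25 mm²); the r=12 cylinder at (0, 13) gives a regular 16-gon of circumradius 12 (constant along its height) (area = (16/2)·12.000²·sin(360°/16) = 440.85 mm²); the cube at (8, 14.5) (footprint 12×22.5) is included at this height (area 270.00 mm²); After the difference (first − rest): starting from the r=2 cylinder (12.25 mm²), the r=12 cylinder at (0, 13) partially overlaps it — only the 1.85 mm² overlap (of its 440.85 mm²) is removed, clipping the outline; the 12×22.5 cube at (8, 14.5) misses the remaining region (no effect) — area = 10.40 mm². At z = 4.08: the cylinder: section is a regular 16-gon, circumradius r=2 (area = (16/2)·2.000²·sin(360°/16) = 12.25 mm²); the r=12 cylinder at (0, 13) gives a regular 16-gon of circumradius 12 (constant along its height) (area = (16/2)·12.000²·sin(360°/16) = 440.85 mm²); the cube at (8, 14.5) is present — its section is the full 12×22.5 rectangle (area 270.00 mm²); After the difference (first − rest): starting from the r=2 cylinder (12.25 mm²), the r=12 cylinder at (0, 13) partially overlaps it — only the 1.85 mm² overlap (of its 440.85 mm²) is removed, clipping the outline; the 12×22.5 cube at (8, 14.5) misses the remaining region (no effect) — area = 10.40 mm². Checking containment: the cross-section at z = 4.08 is a subset of the cross-section at z = 1.44.

entirely on top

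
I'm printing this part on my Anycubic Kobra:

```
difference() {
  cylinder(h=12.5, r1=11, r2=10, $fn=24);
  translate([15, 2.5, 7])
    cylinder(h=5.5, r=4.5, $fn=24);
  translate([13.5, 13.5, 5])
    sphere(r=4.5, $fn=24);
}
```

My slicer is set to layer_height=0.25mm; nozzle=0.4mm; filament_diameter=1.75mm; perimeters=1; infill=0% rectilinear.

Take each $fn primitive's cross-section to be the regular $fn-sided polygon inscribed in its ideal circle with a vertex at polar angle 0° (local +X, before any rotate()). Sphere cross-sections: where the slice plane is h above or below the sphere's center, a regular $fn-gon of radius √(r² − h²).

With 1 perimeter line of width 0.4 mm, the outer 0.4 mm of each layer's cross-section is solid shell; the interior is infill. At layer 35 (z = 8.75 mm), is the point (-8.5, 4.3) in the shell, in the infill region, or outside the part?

At z = 8.75 mm: the cone: at t=0.700 of its height the radius interpolates to r₁+(r₂−r₁)t = 10.300, giving a regular 24-gon of that circumradius; the r=4.5 cylinder at (15, 2.5) gives a regular 24-gon of circumradius 4.5 (constant along its height); the sphere at (13.5, 13.5): section is a regular 24-gon, circumradius = √(r²−h²) = √(4.5²−3.75²) = 2.487; After the difference (first − rest): starting from the cone, the r=4.5 cylinder at (15, 2.5) misses the remaining region (no effect); the r=4.5 sphere at (13.5, 13.5) misses the remaining region (no effect) — 1 connected region. Overall, the cross-section is a single solid region. The nearest boundary edge runs (-9.95, 2.67)→(-8.92, 5.15); distance from the point to it = 0.71 mm. The point is inside the cross-section and 0.71 mm from the nearest boundary — more than the 0.4 mm shell width (1 × 0.4), so it's in the infill interior.

infill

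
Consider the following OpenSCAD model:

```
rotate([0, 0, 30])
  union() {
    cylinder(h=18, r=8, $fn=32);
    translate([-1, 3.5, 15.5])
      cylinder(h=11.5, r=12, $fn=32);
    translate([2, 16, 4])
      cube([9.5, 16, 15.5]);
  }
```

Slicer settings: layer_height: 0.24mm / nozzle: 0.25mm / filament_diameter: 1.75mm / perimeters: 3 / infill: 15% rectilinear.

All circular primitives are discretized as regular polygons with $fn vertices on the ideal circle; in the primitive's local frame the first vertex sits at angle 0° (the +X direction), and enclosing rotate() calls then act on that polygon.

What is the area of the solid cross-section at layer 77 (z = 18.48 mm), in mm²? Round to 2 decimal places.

At z = 18.48 mm: the cylinder is absent (z outside [0, 18]); the cylinder at (-1, 3.5): section is a regular 32-gon, circumradius r=12 (area = (32/2)·12.000²·sin(360°/32) = 449.49 mm²); the cube at (2, 16) (footprint 9.5×16) is included at this height (area 152.00 mm²); Taking the union: the 2 present regions are separate (no shared area or edge), so areas and boundary lengths simply add and each stays a separate island — area = 601.49 mm²; (rotated 30° about Z; rotation is an isometry so areas/perimeters/island counts are preserved). Overall, the cross-section has 2 separate islands. Net area = 601.49 mm².

601.49 mm²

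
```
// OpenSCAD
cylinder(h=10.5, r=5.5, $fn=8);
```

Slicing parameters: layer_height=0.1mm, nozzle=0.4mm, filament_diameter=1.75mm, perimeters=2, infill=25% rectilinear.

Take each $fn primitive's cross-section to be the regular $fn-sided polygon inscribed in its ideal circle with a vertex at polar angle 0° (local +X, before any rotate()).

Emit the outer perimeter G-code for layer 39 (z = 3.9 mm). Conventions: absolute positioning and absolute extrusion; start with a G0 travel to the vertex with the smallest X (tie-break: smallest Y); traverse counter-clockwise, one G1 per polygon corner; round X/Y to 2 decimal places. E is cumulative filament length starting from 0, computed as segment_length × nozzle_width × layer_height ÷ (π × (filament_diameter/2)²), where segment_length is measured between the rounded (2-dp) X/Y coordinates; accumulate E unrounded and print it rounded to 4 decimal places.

At z = 3.9 mm: the r=5.5 cylinder contributes a regular 8-gon of circumradius 5.5. The outline is a single polygon with 8 vertices. Extrusion per mm of travel: 0.4 × 0.1 / (π × 0.875²) = 0.016630. Accumulating E over each segment gives final E = 0.5601.

G0 X-5.50 Y0.00 Z3.90
G1 X-3.89 Y-3.89 E0.0700
G1 X0.00 Y-5.50 E0.1400
G1 X3.89 Y-3.89 E0.2100
G1 X5.50 Y0.00 E0.2801
G1 X3.89 Y3.89 E0.3501
G1 X0.00 Y5.50 E0.4201
G1 X-3.89 Y3.89 E0.4901
G1 X-5.50 Y0.00 E0.5601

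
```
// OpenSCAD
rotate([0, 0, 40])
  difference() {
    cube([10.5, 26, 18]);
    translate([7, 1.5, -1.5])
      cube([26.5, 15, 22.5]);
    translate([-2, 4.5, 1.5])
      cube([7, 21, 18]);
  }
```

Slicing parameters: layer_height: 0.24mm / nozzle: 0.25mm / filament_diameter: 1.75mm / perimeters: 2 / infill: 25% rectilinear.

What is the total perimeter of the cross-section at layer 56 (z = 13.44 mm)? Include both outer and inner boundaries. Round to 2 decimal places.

At z = 13.44 mm: the cube is present — its section is the full 10.5×26 rectangle (perimeter 73.00 mm); the cube at (7, 1.5) is present — its section is the full 26.5×15 rectangle (perimeter 83.00 mm); the 7×21 cube at (-2, 4.5) contributes its full rectangle (perimeter 56.00 mm); Taking the first minus the rest: starting from the 10.5×26 cube, the 26.5×15 cube at (7, 1.5) partially overlaps it — only the 52.50 mm² overlap (of its 397.50 mm²) is removed, clipping the outline; the 7×21 cube at (-2, 4.5) partially overlaps it — only the 105.00 mm² overlap (of its 147.00 mm²) is removed, clipping the outline — boundary = 90.00 mm; (rotated 40° about Z; rotation is an isometry so areas/perimeters/island counts are preserved). Overall, the cross-section is a single solid region. Total boundary length (outer) = 90.00 mm.

90.00 mm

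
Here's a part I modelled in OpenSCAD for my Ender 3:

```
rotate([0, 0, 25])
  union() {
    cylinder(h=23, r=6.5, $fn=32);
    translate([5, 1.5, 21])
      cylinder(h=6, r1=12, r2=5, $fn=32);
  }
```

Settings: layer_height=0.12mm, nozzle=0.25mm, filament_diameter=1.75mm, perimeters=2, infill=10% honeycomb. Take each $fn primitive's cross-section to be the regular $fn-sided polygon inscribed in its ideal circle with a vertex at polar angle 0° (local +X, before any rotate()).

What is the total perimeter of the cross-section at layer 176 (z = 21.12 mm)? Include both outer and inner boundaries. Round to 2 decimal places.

At z = 21.12 mm: the cylinder: section is a regular 32-gon, circumradius r=6.5 (perimeter = 2·32·6.500·sin(180°/32) = 40.78 mm); the cone at (5, 1.5) (r1=12→r2=5) has section circumradius 11.860 here — a regular 32-gon (perimeter = 2·32·11.860·sin(180°/32) = 74.40 mm); Merging all regions: the r=6.5 cylinder lies entirely inside the cone at (5, 1.5), so the union is just the cone at (5, 1.5) — boundary = 74.40 mm; (rotated 25° about Z; rotation is an isometry so areas/perimeters/island counts are preserved). Overall, the cross-section is a single solid region. Total boundary length (outer) = 74.40 mm.

74.40 mm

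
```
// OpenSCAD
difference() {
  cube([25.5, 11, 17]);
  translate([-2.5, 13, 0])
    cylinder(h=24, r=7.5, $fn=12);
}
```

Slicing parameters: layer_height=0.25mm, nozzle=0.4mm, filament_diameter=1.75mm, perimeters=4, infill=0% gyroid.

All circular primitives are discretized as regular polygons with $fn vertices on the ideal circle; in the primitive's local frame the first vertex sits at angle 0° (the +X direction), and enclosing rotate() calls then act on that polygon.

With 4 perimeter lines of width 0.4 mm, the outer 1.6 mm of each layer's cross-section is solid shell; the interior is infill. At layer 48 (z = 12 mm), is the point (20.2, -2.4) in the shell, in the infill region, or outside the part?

outside

At z = 12 mm: the cube (footprint 25.5×11) is included at this height; the cylinder at (-2.5, 13): section is a regular 12-gon, circumradius r=7.5; Taking the first minus the rest: starting from the 25.5×11 cube, the r=7.5 cylinder at (-2.5, 13) partially overlaps it — only the 14.81 mm² overlap (of its 168.75 mm²) is removed, clipping the outline — 1 connected region. Overall, the cross-section is a single solid region. The nearest boundary edge runs (25.50, 0.00)→(0.00, 0.00); distance from the point to it = 2.40 mm. The point is not inside any of the regions above, so it lies outside the cross-section (2.40 mm from the nearest boundary).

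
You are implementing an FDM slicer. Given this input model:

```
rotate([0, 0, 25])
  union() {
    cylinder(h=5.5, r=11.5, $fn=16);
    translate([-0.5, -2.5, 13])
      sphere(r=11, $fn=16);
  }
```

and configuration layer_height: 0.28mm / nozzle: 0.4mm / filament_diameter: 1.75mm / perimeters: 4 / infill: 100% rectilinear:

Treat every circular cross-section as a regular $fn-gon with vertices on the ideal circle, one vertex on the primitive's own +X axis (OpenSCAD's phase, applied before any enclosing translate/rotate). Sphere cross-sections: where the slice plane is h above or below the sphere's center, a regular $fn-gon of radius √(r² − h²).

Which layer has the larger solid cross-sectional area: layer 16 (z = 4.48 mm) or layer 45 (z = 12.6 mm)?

layer 16 (z = 4.48 mm)

Layer 16 (z = 4.48): the r=11.5 cylinder contributes a regular 16-gon of circumradius 11.5 (area = (16/2)·11.500²·sin(360°/16) = 404.88 mm²); the r=11 sphere at (-0.5, -2.5) contributes a regular 16-gon of circumradius √(11²−8.52²) = 6.958 (area = (16/2)·6.958²·sin(360°/16) = 148.20 mm²); Merging all regions: the r=11 sphere at (-0.5, -2.5) lies entirely inside the r=11.5 cylinder, so the union is just the r=11.5 cylinder — area = 404.88 mm²; (rotated 25° about Z; rotation is an isometry so areas/perimeters/island counts are preserved). So its area = 404.88 mm². Layer 45 (z = 12.6): the cylinder is not intersected at this z (z outside [0, 5.5]); the r=11 sphere at (-0.5, -2.5) slices to a regular 16-gon of circumradius 10.993 (√(r²−h²) with h=0.4 from center) (area = (16/2)·10.993²·sin(360°/16) = 369.95 mm²); Combining (union): only the r=11 sphere at (-0.5, -2.5) is present, so the union is just that shape — area = 369.95 mm²; (rotated 25° about Z; rotation is an isometry so areas/perimeters/island counts are preserved). So its area = 369.95 mm². Layer 16 is larger (404.88 vs 369.95 mm²).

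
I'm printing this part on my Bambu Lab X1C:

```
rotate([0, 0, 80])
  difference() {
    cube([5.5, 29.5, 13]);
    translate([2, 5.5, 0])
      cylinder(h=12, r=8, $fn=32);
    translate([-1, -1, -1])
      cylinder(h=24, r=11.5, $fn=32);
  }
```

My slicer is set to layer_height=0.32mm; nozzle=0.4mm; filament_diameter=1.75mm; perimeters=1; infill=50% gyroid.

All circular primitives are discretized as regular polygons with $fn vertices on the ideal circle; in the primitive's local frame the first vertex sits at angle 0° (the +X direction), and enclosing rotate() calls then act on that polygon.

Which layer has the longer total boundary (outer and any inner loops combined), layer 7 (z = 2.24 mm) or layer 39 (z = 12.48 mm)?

layer 39 (z = 12.48 mm)

Layer 7 (z = 2.24): the cube (footprint 5.5×29.5) is included at this height (perimeter 70.00 mm); the r=8 cylinder at (2, 5.5) gives a regular 32-gon of circumradius 8 (constant along its height) (perimeter = 2·32·8.000·sin(180°/32) = 50.18 mm); the r=11.5 cylinder at (-1, -1) gives a regular 32-gon of circumradius 11.5 (constant along its height) (perimeter = 2·32·11.500·sin(180°/32) = 72.14 mm); After the difference (first − rest): starting from the 5.5×29.5 cube, the r=8 cylinder at (2, 5.5) partially overlaps it — only the 73.02 mm² overlap (of its 199.77 mm²) is removed, clipping the outline; the r=11.5 cylinder at (-1, -1) misses the remaining region (no effect) — boundary = 44.29 mm; (rotated 80° about Z; rotation is an isometry so areas/perimeters/island counts are preserved). So its perimeter = 44.29 mm. Layer 39 (z = 12.48): the cube (footprint 5.5×29.5) is included at this height (perimeter 70.00 mm); the cylinder at (2, 5.5) is not intersected at this z (z outside [0, 12]); the r=11.5 cylinder at (-1, -1) contributes a regular 32-gon of circumradius 11.5 (perimeter = 2·32·11.500·sin(180°/32) = 72.14 mm); Taking the first minus the rest: starting from the 5.5×29.5 cube, the r=11.5 cylinder at (-1, -1) partially overlaps it — only the 53.35 mm² overlap (of its 412.81 mm²) is removed, clipping the outline — boundary = 51.53 mm; (whole slice rotated 80° about Z — lengths, areas and connectivity unchanged). So its perimeter = 51.53 mm. Layer 39 is larger (51.53 vs 44.29 mm).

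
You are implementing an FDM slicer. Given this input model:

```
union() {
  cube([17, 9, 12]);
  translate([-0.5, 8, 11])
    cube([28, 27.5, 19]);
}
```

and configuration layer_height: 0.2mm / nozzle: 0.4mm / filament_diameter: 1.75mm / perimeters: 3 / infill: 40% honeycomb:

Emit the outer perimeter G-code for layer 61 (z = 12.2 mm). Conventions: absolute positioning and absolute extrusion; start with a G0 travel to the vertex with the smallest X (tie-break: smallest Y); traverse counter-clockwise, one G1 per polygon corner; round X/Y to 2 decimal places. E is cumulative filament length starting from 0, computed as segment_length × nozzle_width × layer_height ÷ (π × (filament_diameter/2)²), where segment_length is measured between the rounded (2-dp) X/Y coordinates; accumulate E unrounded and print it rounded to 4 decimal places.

G0 X-0.50 Y8.00 Z12.20
G1 X27.50 Y8.00 E0.9313
G1 X27.50 Y35.50 E1.8459
G1 X-0.50 Y35.50 E2.7772
G1 X-0.50 Y8.00 E3.6919

At z = 12.2 mm: the cube is absent (z outside [0, 12]); the cube at (-0.5, 8) (footprint 28×27.5) is included at this height; Combining (union): only the 28×27.5 cube at (-0.5, 8) is present, so the union is just that shape — 1 connected region. The outline is a single polygon with 4 vertices. Extrusion per mm of travel: 0.4 × 0.2 / (π × 0.875²) = 0.033260. Accumulating E over each segment gives final E = 3.6919.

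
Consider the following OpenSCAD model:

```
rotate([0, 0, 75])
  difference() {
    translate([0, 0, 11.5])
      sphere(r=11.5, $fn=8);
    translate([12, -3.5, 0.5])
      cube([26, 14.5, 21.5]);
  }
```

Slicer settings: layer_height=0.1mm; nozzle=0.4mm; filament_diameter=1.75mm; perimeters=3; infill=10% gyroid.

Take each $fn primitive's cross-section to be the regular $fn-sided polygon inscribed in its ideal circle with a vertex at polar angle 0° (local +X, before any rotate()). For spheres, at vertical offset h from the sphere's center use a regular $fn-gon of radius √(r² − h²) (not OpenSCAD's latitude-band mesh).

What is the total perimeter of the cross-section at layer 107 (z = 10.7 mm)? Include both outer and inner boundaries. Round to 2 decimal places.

70.24 mm

At z = 10.7 mm: the r=11.5 sphere slices to a regular 8-gon of circumradius 11.472 (√(r²−h²) with h=0.8 from center) (perimeter = 2·8·11.472·sin(180°/8) = 70.24 mm); the 26×14.5 cube at (12, -3.5) contributes its full rectangle (perimeter 81.00 mm); After the difference (first − rest): starting from the r=11.5 sphere, the 26×14.5 cube at (12, -3.5) misses the remaining region (no effect) — boundary = 70.24 mm; (rotated 75° about Z; rotation is an isometry so areas/perimeters/island counts are preserved). Overall, the cross-section is a single solid region. Total boundary length (outer) = 70.24 mm.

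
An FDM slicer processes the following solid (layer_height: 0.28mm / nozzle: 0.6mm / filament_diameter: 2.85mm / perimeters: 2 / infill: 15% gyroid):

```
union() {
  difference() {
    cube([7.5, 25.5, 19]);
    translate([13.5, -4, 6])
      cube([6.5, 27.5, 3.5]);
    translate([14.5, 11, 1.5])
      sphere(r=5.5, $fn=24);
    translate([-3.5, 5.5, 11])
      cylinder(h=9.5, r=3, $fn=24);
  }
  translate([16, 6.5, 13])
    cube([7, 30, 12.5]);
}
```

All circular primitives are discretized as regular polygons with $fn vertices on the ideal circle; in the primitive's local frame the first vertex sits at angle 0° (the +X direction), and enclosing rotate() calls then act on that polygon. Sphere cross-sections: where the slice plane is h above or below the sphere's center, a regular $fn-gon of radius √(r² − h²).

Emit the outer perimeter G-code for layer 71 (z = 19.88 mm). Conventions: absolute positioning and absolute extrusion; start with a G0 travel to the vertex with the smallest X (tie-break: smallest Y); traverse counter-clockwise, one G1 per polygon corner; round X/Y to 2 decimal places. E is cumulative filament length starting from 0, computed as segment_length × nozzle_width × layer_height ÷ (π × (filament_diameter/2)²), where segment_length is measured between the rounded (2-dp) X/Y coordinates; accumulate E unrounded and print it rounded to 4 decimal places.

At z = 19.88 mm: the cube does not reach this height (z outside [0, 19]); the cube at (13.5, -4) is absent (z outside [6, 9.5]); the sphere at (14.5, 11) is absent (|z−center|=18.380 > r=5.5); the cylinder at (-3.5, 5.5): section is a regular 24-gon, circumradius r=3; After the difference (first − rest): the first operand is absent here, so nothing remains; the 7×30 cube at (16, 6.5) contributes its full rectangle; Taking the union: only the 7×30 cube at (16, 6.5) is present, so the union is just that shape — 1 connected region. The outline is a single polygon with 4 vertices. Extrusion per mm of travel: 0.6 × 0.28 / (π × 1.425²) = 0.026335. Accumulating E over each segment gives final E = 1.9488.

G0 X16.00 Y6.50 Z19.88
G1 X23.00 Y6.50 E0.1843
G1 X23.00 Y36.50 E0.9744
G1 X16.00 Y36.50 E1.1587
G1 X16.00 Y6.50 E1.9488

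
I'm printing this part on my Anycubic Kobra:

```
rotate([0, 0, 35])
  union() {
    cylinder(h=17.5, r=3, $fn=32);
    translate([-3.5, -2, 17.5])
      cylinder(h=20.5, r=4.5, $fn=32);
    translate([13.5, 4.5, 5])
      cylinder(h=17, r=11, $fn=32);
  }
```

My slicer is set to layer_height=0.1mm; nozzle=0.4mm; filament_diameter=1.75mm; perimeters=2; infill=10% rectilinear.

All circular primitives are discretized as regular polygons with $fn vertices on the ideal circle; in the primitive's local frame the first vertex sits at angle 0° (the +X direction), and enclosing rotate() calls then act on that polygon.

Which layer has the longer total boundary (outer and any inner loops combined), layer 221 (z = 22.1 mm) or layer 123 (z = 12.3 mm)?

layer 123 (z = 12.3 mm)

Layer 221 (z = 22.1): the cylinder is absent (z outside [0, 17.5]); the r=4.5 cylinder at (-3.5, -2) contributes a regular 32-gon of circumradius 4.5 (perimeter = 2·32·4.500·sin(180°/32) = 28.23 mm); the cylinder at (13.5, 4.5) does not reach this height (z outside [5, 22]); Taking the union: only the r=4.5 cylinder at (-3.5, -2) is present, so the union is just that shape — boundary = 28.23 mm; (whole slice rotated 35° about Z — lengths, areas and connectivity unchanged). So its perimeter = 28.23 mm. Layer 123 (z = 12.3): the r=3 cylinder gives a regular 32-gon of circumradius 3 (constant along its height) (perimeter = 2·32·3.000·sin(180°/32) = 18.82 mm); the cylinder at (-3.5, -2) is absent (z outside [17.5, 38]); the r=11 cylinder at (13.5, 4.5) contributes a regular 32-gon of circumradius 11 (perimeter = 2·32·11.000·sin(180°/32) = 69.00 mm); Merging all regions: the 2 present regions are separate (no shared area or edge), so areas and boundary lengths simply add and each stays a separate island — boundary = 87.82 mm; (rotated 35° about Z; rotation is an isometry so areas/perimeters/island counts are preserved). So its perimeter = 87.82 mm. Layer 123 is larger (87.82 vs 28.23 mm).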